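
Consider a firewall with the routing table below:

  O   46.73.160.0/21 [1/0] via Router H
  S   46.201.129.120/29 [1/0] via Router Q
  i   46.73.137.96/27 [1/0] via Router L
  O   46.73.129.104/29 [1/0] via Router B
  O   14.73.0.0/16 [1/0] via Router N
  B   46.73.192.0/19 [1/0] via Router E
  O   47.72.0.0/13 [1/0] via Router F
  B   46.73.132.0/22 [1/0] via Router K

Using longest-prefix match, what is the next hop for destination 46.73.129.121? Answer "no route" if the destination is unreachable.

No entry's prefix contains 46.73.129.121; there is no default route.

no route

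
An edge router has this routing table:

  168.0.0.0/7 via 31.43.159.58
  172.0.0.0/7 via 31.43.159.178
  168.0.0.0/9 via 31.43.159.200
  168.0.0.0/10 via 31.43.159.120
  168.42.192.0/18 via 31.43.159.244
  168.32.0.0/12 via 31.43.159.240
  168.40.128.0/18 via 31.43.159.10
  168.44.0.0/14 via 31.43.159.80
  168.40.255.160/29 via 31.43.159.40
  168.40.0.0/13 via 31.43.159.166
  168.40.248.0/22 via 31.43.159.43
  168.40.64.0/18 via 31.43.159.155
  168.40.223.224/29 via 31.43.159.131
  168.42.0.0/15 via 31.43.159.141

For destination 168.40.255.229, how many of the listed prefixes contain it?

Prefixes containing 168.40.255.229:
  168.0.0.0/7 (168.0.0.0 - 169.255.255.255)
  168.0.0.0/9 (168.0.0.0 - 168.127.255.255)
  168.0.0.0/10 (168.0.0.0 - 168.63.255.255)
  168.32.0.0/12 (168.32.0.0 - 168.47.255.255)
  168.40.0.0/13 (168.40.0.0 - 168.47.255.255)
Total matching entries: 5.

5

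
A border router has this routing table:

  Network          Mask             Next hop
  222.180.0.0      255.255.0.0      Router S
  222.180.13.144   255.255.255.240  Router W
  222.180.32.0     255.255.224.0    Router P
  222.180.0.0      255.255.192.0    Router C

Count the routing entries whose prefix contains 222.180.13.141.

2

Prefixes containing 222.180.13.141:
  222.180.0.0/16 (222.180.0.0 - 222.180.255.255)
  222.180.0.0/18 (222.180.0.0 - 222.180.63.255)
Total matching entries: 2.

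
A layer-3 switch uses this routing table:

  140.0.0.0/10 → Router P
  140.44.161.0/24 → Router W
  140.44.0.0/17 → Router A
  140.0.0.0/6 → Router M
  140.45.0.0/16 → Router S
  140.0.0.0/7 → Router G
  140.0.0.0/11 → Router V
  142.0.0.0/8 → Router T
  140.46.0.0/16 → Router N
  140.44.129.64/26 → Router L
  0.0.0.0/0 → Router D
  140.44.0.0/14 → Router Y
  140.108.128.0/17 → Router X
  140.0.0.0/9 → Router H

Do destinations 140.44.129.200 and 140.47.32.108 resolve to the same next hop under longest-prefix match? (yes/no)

140.44.129.200: longest match 140.44.0.0/14 -> Router Y
140.47.32.108: longest match 140.44.0.0/14 -> Router Y

yes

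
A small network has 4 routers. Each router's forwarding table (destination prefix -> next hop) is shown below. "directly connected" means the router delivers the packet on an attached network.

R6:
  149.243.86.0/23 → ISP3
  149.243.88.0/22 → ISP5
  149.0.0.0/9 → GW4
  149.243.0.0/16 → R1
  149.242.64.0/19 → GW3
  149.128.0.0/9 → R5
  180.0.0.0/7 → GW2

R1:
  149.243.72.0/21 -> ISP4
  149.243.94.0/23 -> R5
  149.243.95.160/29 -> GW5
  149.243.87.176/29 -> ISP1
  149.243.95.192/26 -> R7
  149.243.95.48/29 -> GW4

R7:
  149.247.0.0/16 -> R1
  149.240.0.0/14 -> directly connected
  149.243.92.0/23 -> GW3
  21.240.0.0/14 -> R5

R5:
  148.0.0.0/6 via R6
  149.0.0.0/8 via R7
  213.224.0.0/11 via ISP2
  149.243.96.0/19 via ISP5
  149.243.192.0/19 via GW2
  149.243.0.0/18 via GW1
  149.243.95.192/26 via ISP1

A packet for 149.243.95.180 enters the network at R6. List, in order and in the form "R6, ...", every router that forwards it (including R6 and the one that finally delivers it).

At R6: longest match for 149.243.95.180 is 149.243.0.0/16 -> R1
At R1: longest match for 149.243.95.180 is 149.243.94.0/23 -> R5
At R5: longest match for 149.243.95.180 is 149.0.0.0/8 -> R7
At R7: longest match for 149.243.95.180 is 149.240.0.0/14 -> directly connected

R6, R1, R5, R7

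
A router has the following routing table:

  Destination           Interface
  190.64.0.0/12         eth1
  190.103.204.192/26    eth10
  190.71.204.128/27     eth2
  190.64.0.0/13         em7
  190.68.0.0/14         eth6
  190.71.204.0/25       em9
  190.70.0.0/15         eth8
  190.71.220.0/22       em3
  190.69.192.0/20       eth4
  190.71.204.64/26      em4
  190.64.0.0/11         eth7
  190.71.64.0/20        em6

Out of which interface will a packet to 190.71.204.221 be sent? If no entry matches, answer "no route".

eth8

Routes whose prefix contains 190.71.204.221:
  190.64.0.0/11 (190.64.0.0 - 190.95.255.255) -> eth7
  190.64.0.0/12 (190.64.0.0 - 190.79.255.255) -> eth1
  190.64.0.0/13 (190.64.0.0 - 190.71.255.255) -> em7
  190.68.0.0/14 (190.68.0.0 - 190.71.255.255) -> eth6
  190.70.0.0/15 (190.70.0.0 - 190.71.255.255) -> eth8
More-specific entries that do NOT match:
  190.71.204.128/27 (190.71.204.128 - 190.71.204.159) does not contain 190.71.204.221
  190.103.204.192/26 (190.103.204.192 - 190.103.204.255) does not contain 190.71.204.221
  190.71.204.64/26 (190.71.204.64 - 190.71.204.127) does not contain 190.71.204.221
  190.71.204.0/25 (190.71.204.0 - 190.71.204.127) does not contain 190.71.204.221
  190.71.220.0/22 (190.71.220.0 - 190.71.223.255) does not contain 190.71.204.221
  190.69.192.0/20 (190.69.192.0 - 190.69.207.255) does not contain 190.71.204.221
  190.71.64.0/20 (190.71.64.0 - 190.71.79.255) does not contain 190.71.204.221
Longest matching prefix is /15 -> interface eth8.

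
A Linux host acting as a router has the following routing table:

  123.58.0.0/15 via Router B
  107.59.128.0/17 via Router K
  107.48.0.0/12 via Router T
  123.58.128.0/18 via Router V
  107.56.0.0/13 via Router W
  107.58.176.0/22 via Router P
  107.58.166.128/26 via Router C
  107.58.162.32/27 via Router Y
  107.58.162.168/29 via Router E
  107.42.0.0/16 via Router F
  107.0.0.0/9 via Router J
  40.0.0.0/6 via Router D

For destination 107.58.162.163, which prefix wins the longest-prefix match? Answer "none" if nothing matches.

Entries matching 107.58.162.163:
  107.0.0.0/9 (107.0.0.0 - 107.127.255.255)
  107.48.0.0/12 (107.48.0.0 - 107.63.255.255)
  107.56.0.0/13 (107.56.0.0 - 107.63.255.255)
Most specific is 107.56.0.0/13.

107.56.0.0/13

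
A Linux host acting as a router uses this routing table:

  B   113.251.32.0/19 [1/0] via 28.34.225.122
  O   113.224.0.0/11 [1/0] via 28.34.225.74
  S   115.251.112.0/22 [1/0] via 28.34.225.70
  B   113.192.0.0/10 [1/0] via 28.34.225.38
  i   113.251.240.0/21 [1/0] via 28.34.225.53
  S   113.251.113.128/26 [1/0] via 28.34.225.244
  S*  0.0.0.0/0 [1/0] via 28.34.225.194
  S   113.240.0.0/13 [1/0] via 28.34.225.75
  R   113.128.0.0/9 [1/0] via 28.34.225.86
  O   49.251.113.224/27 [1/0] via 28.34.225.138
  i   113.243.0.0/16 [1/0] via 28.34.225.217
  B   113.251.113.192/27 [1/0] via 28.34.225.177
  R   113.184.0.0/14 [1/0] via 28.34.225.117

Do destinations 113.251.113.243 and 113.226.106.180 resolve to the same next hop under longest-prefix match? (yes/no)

yes

113.251.113.243: longest match 113.224.0.0/11 -> 28.34.225.74
113.226.106.180: longest match 113.224.0.0/11 -> 28.34.225.74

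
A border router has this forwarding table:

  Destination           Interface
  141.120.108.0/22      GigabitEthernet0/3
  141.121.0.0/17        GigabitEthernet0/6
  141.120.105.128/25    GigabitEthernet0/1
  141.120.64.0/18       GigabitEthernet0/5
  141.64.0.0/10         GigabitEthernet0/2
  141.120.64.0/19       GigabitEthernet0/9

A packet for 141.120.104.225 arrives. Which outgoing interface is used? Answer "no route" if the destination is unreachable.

GigabitEthernet0/5

Routes whose prefix contains 141.120.104.225:
  141.64.0.0/10 (141.64.0.0 - 141.127.255.255) -> GigabitEthernet0/2
  141.120.64.0/18 (141.120.64.0 - 141.120.127.255) -> GigabitEthernet0/5
More-specific entries that do NOT match:
  141.120.105.128/25 (141.120.105.128 - 141.120.105.255) does not contain 141.120.104.225
  141.120.108.0/22 (141.120.108.0 - 141.120.111.255) does not contain 141.120.104.225
  141.120.64.0/19 (141.120.64.0 - 141.120.95.255) does not contain 141.120.104.225
Longest matching prefix is /18 -> interface GigabitEthernet0/5.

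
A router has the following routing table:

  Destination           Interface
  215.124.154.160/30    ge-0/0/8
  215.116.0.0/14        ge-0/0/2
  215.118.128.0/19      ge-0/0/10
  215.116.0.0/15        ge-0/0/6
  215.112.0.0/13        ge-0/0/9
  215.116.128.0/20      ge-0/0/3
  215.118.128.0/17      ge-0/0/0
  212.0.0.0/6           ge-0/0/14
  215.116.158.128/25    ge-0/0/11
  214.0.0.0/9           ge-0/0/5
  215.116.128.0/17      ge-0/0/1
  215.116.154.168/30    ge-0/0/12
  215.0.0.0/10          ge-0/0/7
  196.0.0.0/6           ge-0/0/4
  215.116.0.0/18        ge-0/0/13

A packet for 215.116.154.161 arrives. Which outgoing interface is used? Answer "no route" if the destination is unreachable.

Routes whose prefix contains 215.116.154.161:
  212.0.0.0/6 (212.0.0.0 - 215.255.255.255) -> ge-0/0/14
  215.112.0.0/13 (215.112.0.0 - 215.119.255.255) -> ge-0/0/9
  215.116.0.0/14 (215.116.0.0 - 215.119.255.255) -> ge-0/0/2
  215.116.0.0/15 (215.116.0.0 - 215.117.255.255) -> ge-0/0/6
  215.116.128.0/17 (215.116.128.0 - 215.116.255.255) -> ge-0/0/1
More-specific entries that do NOT match:
  215.124.154.160/30 (215.124.154.160 - 215.124.154.163) does not contain 215.116.154.161
  215.116.154.168/30 (215.116.154.168 - 215.116.154.171) does not contain 215.116.154.161
  215.116.158.128/25 (215.116.158.128 - 215.116.158.255) does not contain 215.116.154.161
  215.116.128.0/20 (215.116.128.0 - 215.116.143.255) does not contain 215.116.154.161
  215.118.128.0/19 (215.118.128.0 - 215.118.159.255) does not contain 215.116.154.161
  215.116.0.0/18 (215.116.0.0 - 215.116.63.255) does not contain 215.116.154.161
Longest matching prefix is /17 -> interface ge-0/0/1.

ge-0/0/1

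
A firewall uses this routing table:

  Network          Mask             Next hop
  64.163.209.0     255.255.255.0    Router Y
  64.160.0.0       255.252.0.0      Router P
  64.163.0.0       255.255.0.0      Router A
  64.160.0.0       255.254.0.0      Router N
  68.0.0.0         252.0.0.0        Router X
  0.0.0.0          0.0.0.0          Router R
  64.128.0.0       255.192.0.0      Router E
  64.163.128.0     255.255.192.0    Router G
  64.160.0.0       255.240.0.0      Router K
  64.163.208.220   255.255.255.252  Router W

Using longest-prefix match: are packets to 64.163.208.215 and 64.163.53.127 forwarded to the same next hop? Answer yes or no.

64.163.208.215: longest match 64.163.0.0/16 -> Router A
64.163.53.127: longest match 64.163.0.0/16 -> Router A

yes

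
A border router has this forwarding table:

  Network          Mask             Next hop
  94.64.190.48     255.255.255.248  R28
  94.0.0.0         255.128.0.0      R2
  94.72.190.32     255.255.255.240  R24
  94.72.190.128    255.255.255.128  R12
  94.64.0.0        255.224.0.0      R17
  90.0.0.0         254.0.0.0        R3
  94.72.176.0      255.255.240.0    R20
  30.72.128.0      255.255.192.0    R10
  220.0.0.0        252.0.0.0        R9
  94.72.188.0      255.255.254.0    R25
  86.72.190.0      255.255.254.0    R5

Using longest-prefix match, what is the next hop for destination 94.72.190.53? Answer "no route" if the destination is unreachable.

Routes whose prefix contains 94.72.190.53:
  94.0.0.0/9 (94.0.0.0 - 94.127.255.255) -> R2
  94.64.0.0/11 (94.64.0.0 - 94.95.255.255) -> R17
  94.72.176.0/20 (94.72.176.0 - 94.72.191.255) -> R20
More-specific entries that do NOT match:
  94.64.190.48/29 (94.64.190.48 - 94.64.190.55) does not contain 94.72.190.53
  94.72.190.32/28 (94.72.190.32 - 94.72.190.47) does not contain 94.72.190.53
  94.72.190.128/25 (94.72.190.128 - 94.72.190.255) does not contain 94.72.190.53
  94.72.188.0/23 (94.72.188.0 - 94.72.189.255) does not contain 94.72.190.53
  86.72.190.0/23 (86.72.190.0 - 86.72.191.255) does not contain 94.72.190.53
Longest matching prefix is /20 -> next hop R20.

R20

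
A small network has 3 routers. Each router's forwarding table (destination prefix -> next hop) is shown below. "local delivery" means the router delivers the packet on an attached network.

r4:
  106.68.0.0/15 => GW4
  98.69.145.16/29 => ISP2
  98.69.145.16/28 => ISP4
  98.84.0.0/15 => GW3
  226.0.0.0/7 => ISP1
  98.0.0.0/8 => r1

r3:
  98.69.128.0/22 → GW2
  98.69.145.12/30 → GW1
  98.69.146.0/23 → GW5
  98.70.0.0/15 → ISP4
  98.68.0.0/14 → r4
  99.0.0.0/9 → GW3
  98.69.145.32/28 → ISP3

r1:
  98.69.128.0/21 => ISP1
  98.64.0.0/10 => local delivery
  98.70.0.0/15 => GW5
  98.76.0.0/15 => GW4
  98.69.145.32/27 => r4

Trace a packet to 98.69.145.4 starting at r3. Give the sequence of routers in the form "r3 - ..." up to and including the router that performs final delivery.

r3 - r4 - r1

At r3: longest match for 98.69.145.4 is 98.68.0.0/14 -> r4
At r4: longest match for 98.69.145.4 is 98.0.0.0/8 -> r1
At r1: longest match for 98.69.145.4 is 98.64.0.0/10 -> local delivery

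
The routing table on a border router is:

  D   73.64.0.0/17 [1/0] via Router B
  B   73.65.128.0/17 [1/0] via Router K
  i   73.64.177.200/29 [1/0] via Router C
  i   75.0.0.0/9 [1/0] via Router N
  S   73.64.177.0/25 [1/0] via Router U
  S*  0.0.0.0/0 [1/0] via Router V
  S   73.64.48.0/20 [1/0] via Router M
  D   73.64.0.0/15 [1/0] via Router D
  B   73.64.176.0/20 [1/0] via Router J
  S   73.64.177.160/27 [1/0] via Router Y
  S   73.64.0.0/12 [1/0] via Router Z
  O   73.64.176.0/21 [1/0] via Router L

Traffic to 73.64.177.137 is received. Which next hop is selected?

Routes whose prefix contains 73.64.177.137:
  0.0.0.0/0 (default, matches everything) -> Router V
  73.64.0.0/12 (73.64.0.0 - 73.79.255.255) -> Router Z
  73.64.0.0/15 (73.64.0.0 - 73.65.255.255) -> Router D
  73.64.176.0/20 (73.64.176.0 - 73.64.191.255) -> Router J
  73.64.176.0/21 (73.64.176.0 - 73.64.183.255) -> Router L
More-specific entries that do NOT match:
  73.64.177.200/29 (73.64.177.200 - 73.64.177.207) does not contain 73.64.177.137
  73.64.177.160/27 (73.64.177.160 - 73.64.177.191) does not contain 73.64.177.137
  73.64.177.0/25 (73.64.177.0 - 73.64.177.127) does not contain 73.64.177.137
Longest matching prefix is /21 -> next hop Router L.

Router L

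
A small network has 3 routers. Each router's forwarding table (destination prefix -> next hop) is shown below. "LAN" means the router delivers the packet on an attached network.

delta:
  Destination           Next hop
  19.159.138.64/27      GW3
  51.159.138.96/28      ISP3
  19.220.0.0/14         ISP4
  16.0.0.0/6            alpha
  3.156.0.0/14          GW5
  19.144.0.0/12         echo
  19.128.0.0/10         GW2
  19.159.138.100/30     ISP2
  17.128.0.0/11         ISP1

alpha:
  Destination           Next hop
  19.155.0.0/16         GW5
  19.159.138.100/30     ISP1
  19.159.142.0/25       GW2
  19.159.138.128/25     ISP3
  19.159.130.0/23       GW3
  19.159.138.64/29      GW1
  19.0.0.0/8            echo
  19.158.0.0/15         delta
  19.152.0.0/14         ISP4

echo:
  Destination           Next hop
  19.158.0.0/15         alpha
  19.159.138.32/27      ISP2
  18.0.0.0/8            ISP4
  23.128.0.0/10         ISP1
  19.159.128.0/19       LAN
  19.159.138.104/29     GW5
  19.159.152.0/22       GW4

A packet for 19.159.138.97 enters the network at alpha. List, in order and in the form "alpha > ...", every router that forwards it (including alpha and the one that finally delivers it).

At alpha: longest match for 19.159.138.97 is 19.158.0.0/15 -> delta
At delta: longest match for 19.159.138.97 is 19.144.0.0/12 -> echo
At echo: longest match for 19.159.138.97 is 19.159.128.0/19 -> LAN

alpha > delta > echo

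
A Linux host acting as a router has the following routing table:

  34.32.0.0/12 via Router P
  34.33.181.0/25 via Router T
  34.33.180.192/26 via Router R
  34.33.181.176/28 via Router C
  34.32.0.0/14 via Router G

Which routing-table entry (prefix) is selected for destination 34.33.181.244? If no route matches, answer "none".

34.32.0.0/14

Entries matching 34.33.181.244:
  34.32.0.0/12 (34.32.0.0 - 34.47.255.255)
  34.32.0.0/14 (34.32.0.0 - 34.35.255.255)
Most specific is 34.32.0.0/14.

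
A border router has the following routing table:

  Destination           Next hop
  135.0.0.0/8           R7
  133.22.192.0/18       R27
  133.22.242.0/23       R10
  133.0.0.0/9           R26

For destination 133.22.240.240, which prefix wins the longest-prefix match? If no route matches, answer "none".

133.22.192.0/18

Entries matching 133.22.240.240:
  133.0.0.0/9 (133.0.0.0 - 133.127.255.255)
  133.22.192.0/18 (133.22.192.0 - 133.22.255.255)
Most specific is 133.22.192.0/18.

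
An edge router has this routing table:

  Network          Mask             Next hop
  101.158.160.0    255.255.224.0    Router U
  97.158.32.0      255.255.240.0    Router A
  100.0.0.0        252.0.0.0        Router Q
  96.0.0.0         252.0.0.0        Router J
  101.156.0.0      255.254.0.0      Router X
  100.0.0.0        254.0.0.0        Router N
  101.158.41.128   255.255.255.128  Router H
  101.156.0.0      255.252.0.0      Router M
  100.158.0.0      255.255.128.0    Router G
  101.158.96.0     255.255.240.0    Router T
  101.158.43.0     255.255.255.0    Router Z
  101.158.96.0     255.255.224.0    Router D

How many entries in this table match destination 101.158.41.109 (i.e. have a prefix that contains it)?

Prefixes containing 101.158.41.109:
  100.0.0.0/6 (100.0.0.0 - 103.255.255.255)
  100.0.0.0/7 (100.0.0.0 - 101.255.255.255)
  101.156.0.0/14 (101.156.0.0 - 101.159.255.255)
Total matching entries: 3.

3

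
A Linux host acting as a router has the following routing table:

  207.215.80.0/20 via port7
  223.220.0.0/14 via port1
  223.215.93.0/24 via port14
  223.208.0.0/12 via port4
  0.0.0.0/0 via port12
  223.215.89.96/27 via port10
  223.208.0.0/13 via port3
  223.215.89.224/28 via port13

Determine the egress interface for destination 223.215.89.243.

port3

Routes whose prefix contains 223.215.89.243:
  0.0.0.0/0 (default, matches everything) -> port12
  223.208.0.0/12 (223.208.0.0 - 223.223.255.255) -> port4
  223.208.0.0/13 (223.208.0.0 - 223.215.255.255) -> port3
More-specific entries that do NOT match:
  223.215.89.224/28 (223.215.89.224 - 223.215.89.239) does not contain 223.215.89.243
  223.215.89.96/27 (223.215.89.96 - 223.215.89.127) does not contain 223.215.89.243
  223.215.93.0/24 (223.215.93.0 - 223.215.93.255) does not contain 223.215.89.243
  207.215.80.0/20 (207.215.80.0 - 207.215.95.255) does not contain 223.215.89.243
  223.220.0.0/14 (223.220.0.0 - 223.223.255.255) does not contain 223.215.89.243
Longest matching prefix is /13 -> interface port3.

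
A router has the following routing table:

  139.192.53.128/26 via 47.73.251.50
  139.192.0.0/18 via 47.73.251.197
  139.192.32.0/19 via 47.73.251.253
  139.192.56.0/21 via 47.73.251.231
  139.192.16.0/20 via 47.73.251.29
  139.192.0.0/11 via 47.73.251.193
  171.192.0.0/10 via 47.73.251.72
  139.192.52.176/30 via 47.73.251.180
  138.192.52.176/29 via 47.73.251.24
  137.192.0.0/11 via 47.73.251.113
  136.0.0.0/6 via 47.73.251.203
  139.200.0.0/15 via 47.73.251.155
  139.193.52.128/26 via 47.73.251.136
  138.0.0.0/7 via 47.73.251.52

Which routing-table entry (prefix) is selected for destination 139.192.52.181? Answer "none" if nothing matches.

139.192.32.0/19

Entries matching 139.192.52.181:
  136.0.0.0/6 (136.0.0.0 - 139.255.255.255)
  138.0.0.0/7 (138.0.0.0 - 139.255.255.255)
  139.192.0.0/11 (139.192.0.0 - 139.223.255.255)
  139.192.0.0/18 (139.192.0.0 - 139.192.63.255)
  139.192.32.0/19 (139.192.32.0 - 139.192.63.255)
Most specific is 139.192.32.0/19.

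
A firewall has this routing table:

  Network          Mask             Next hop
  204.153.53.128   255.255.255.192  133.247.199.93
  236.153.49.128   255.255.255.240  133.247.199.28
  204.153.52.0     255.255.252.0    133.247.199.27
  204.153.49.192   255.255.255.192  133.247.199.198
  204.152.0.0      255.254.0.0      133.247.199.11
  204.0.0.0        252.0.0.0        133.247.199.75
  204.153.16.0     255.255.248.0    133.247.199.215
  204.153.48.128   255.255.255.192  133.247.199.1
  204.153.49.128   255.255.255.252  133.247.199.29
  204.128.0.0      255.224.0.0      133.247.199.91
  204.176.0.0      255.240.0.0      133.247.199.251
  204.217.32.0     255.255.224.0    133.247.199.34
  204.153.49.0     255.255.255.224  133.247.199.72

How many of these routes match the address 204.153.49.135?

Prefixes containing 204.153.49.135:
  204.0.0.0/6 (204.0.0.0 - 207.255.255.255)
  204.128.0.0/11 (204.128.0.0 - 204.159.255.255)
  204.152.0.0/15 (204.152.0.0 - 204.153.255.255)
Total matching entries: 3.

3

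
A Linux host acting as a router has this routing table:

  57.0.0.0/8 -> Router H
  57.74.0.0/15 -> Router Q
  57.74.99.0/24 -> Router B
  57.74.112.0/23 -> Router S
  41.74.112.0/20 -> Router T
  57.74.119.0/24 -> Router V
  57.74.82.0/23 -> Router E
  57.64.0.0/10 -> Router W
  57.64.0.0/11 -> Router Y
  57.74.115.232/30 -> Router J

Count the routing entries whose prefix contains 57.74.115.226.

4

Prefixes containing 57.74.115.226:
  57.0.0.0/8 (57.0.0.0 - 57.255.255.255)
  57.64.0.0/10 (57.64.0.0 - 57.127.255.255)
  57.64.0.0/11 (57.64.0.0 - 57.95.255.255)
  57.74.0.0/15 (57.74.0.0 - 57.75.255.255)
Total matching entries: 4.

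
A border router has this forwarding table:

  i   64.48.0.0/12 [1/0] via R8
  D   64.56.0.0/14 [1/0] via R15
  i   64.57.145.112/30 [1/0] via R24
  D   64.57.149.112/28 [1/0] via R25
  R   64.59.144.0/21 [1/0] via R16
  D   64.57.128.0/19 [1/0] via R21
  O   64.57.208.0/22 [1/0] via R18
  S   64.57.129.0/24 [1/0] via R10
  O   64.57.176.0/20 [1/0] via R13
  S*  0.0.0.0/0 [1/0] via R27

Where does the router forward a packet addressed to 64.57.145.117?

Routes whose prefix contains 64.57.145.117:
  0.0.0.0/0 (default, matches everything) -> R27
  64.48.0.0/12 (64.48.0.0 - 64.63.255.255) -> R8
  64.56.0.0/14 (64.56.0.0 - 64.59.255.255) -> R15
  64.57.128.0/19 (64.57.128.0 - 64.57.159.255) -> R21
More-specific entries that do NOT match:
  64.57.145.112/30 (64.57.145.112 - 64.57.145.115) does not contain 64.57.145.117
  64.57.149.112/28 (64.57.149.112 - 64.57.149.127) does not contain 64.57.145.117
  64.57.129.0/24 (64.57.129.0 - 64.57.129.255) does not contain 64.57.145.117
  64.57.208.0/22 (64.57.208.0 - 64.57.211.255) does not contain 64.57.145.117
  64.59.144.0/21 (64.59.144.0 - 64.59.151.255) does not contain 64.57.145.117
  64.57.176.0/20 (64.57.176.0 - 64.57.191.255) does not contain 64.57.145.117
Longest matching prefix is /19 -> next hop R21.

R21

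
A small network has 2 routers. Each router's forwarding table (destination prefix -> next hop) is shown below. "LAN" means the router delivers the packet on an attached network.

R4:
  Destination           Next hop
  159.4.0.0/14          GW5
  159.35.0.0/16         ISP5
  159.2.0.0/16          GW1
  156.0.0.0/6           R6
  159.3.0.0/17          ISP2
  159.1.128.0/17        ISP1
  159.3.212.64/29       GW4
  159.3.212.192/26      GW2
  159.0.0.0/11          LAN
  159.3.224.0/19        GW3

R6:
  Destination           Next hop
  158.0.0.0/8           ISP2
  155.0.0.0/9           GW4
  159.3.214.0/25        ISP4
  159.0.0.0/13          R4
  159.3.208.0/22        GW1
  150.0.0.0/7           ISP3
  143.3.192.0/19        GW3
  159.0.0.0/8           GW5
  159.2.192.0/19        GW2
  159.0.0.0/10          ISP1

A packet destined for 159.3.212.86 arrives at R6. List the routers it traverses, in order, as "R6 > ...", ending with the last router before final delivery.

At R6: longest match for 159.3.212.86 is 159.0.0.0/13 -> R4
At R4: longest match for 159.3.212.86 is 159.0.0.0/11 -> LAN

R6 > R4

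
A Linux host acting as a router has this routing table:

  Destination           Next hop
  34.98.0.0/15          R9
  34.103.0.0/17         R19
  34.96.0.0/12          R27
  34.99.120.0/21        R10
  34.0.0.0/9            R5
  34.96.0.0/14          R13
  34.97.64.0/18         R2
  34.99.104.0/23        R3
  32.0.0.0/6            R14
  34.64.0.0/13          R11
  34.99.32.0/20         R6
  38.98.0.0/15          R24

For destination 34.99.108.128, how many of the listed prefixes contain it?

Prefixes containing 34.99.108.128:
  32.0.0.0/6 (32.0.0.0 - 35.255.255.255)
  34.0.0.0/9 (34.0.0.0 - 34.127.255.255)
  34.96.0.0/12 (34.96.0.0 - 34.111.255.255)
  34.96.0.0/14 (34.96.0.0 - 34.99.255.255)
  34.98.0.0/15 (34.98.0.0 - 34.99.255.255)
Total matching entries: 5.

5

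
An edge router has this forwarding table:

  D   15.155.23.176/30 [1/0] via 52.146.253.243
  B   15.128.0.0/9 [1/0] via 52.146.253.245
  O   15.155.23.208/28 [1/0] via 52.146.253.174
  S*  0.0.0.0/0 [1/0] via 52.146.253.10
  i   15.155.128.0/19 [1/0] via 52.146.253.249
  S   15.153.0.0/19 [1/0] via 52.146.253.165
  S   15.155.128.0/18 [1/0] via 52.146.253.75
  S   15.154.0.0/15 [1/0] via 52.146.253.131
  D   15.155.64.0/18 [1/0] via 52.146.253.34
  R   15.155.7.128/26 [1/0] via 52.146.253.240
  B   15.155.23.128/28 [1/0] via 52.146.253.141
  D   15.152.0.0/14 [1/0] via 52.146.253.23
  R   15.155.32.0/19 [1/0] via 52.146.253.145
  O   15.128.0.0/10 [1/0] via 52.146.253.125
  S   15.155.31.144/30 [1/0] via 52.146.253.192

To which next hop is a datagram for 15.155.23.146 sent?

Routes whose prefix contains 15.155.23.146:
  0.0.0.0/0 (default, matches everything) -> 52.146.253.10
  15.128.0.0/9 (15.128.0.0 - 15.255.255.255) -> 52.146.253.245
  15.128.0.0/10 (15.128.0.0 - 15.191.255.255) -> 52.146.253.125
  15.152.0.0/14 (15.152.0.0 - 15.155.255.255) -> 52.146.253.23
  15.154.0.0/15 (15.154.0.0 - 15.155.255.255) -> 52.146.253.131
More-specific entries that do NOT match:
  15.155.23.176/30 (15.155.23.176 - 15.155.23.179) does not contain 15.155.23.146
  15.155.31.144/30 (15.155.31.144 - 15.155.31.147) does not contain 15.155.23.146
  15.155.23.208/28 (15.155.23.208 - 15.155.23.223) does not contain 15.155.23.146
  15.155.23.128/28 (15.155.23.128 - 15.155.23.143) does not contain 15.155.23.146
  15.155.7.128/26 (15.155.7.128 - 15.155.7.191) does not contain 15.155.23.146
  15.155.128.0/19 (15.155.128.0 - 15.155.159.255) does not contain 15.155.23.146
  15.153.0.0/19 (15.153.0.0 - 15.153.31.255) does not contain 15.155.23.146
  15.155.32.0/19 (15.155.32.0 - 15.155.63.255) does not contain 15.155.23.146
  15.155.128.0/18 (15.155.128.0 - 15.155.191.255) does not contain 15.155.23.146
  15.155.64.0/18 (15.155.64.0 - 15.155.127.255) does not contain 15.155.23.146
Longest matching prefix is /15 -> next hop 52.146.253.131.

52.146.253.131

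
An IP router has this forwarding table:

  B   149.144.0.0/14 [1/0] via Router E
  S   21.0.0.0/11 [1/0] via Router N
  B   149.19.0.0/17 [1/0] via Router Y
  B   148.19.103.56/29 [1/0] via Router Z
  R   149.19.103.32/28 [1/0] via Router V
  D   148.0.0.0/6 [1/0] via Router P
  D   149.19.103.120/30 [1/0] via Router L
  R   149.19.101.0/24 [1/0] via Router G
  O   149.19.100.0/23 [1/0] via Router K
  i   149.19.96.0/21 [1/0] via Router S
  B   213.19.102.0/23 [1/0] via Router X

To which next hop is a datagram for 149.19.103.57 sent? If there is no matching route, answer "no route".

Routes whose prefix contains 149.19.103.57:
  148.0.0.0/6 (148.0.0.0 - 151.255.255.255) -> Router P
  149.19.0.0/17 (149.19.0.0 - 149.19.127.255) -> Router Y
  149.19.96.0/21 (149.19.96.0 - 149.19.103.255) -> Router S
More-specific entries that do NOT match:
  149.19.103.120/30 (149.19.103.120 - 149.19.103.123) does not contain 149.19.103.57
  148.19.103.56/29 (148.19.103.56 - 148.19.103.63) does not contain 149.19.103.57
  149.19.103.32/28 (149.19.103.32 - 149.19.103.47) does not contain 149.19.103.57
  149.19.101.0/24 (149.19.101.0 - 149.19.101.255) does not contain 149.19.103.57
  149.19.100.0/23 (149.19.100.0 - 149.19.101.255) does not contain 149.19.103.57
  213.19.102.0/23 (213.19.102.0 - 213.19.103.255) does not contain 149.19.103.57
Longest matching prefix is /21 -> next hop Router S.

Router S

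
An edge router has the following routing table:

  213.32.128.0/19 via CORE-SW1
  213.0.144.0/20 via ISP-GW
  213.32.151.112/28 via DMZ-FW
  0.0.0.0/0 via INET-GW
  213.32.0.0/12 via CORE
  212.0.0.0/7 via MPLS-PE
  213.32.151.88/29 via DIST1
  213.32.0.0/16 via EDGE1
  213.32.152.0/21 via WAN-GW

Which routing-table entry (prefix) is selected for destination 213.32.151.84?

Entries matching 213.32.151.84:
  0.0.0.0/0 (default, matches everything)
  212.0.0.0/7 (212.0.0.0 - 213.255.255.255)
  213.32.0.0/12 (213.32.0.0 - 213.47.255.255)
  213.32.0.0/16 (213.32.0.0 - 213.32.255.255)
  213.32.128.0/19 (213.32.128.0 - 213.32.159.255)
Most specific is 213.32.128.0/19.

213.32.128.0/19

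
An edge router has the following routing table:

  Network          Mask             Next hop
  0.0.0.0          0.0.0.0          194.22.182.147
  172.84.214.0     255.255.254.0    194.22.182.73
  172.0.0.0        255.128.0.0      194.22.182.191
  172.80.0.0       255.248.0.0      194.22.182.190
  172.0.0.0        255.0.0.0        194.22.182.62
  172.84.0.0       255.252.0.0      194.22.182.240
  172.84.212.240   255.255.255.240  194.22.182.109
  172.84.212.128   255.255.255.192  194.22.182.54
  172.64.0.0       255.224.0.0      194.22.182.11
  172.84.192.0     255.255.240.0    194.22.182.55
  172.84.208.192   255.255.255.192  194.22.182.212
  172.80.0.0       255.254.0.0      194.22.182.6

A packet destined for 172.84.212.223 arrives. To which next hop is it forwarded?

Routes whose prefix contains 172.84.212.223:
  0.0.0.0/0 (default, matches everything) -> 194.22.182.147
  172.0.0.0/8 (172.0.0.0 - 172.255.255.255) -> 194.22.182.62
  172.0.0.0/9 (172.0.0.0 - 172.127.255.255) -> 194.22.182.191
  172.64.0.0/11 (172.64.0.0 - 172.95.255.255) -> 194.22.182.11
  172.80.0.0/13 (172.80.0.0 - 172.87.255.255) -> 194.22.182.190
  172.84.0.0/14 (172.84.0.0 - 172.87.255.255) -> 194.22.182.240
More-specific entries that do NOT match:
  172.84.212.240/28 (172.84.212.240 - 172.84.212.255) does not contain 172.84.212.223
  172.84.212.128/26 (172.84.212.128 - 172.84.212.191) does not contain 172.84.212.223
  172.84.208.192/26 (172.84.208.192 - 172.84.208.255) does not contain 172.84.212.223
  172.84.214.0/23 (172.84.214.0 - 172.84.215.255) does not contain 172.84.212.223
  172.84.192.0/20 (172.84.192.0 - 172.84.207.255) does not contain 172.84.212.223
  172.80.0.0/15 (172.80.0.0 - 172.81.255.255) does not contain 172.84.212.223
Longest matching prefix is /14 -> next hop 194.22.182.240.

194.22.182.240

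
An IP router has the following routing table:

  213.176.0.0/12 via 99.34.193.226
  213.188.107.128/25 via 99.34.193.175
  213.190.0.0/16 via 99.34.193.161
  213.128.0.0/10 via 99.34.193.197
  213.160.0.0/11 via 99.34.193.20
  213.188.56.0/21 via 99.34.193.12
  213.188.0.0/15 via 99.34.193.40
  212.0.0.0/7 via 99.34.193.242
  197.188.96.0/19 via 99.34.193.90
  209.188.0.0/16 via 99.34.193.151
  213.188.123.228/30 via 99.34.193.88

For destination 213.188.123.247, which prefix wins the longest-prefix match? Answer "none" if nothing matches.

Entries matching 213.188.123.247:
  212.0.0.0/7 (212.0.0.0 - 213.255.255.255)
  213.128.0.0/10 (213.128.0.0 - 213.191.255.255)
  213.160.0.0/11 (213.160.0.0 - 213.191.255.255)
  213.176.0.0/12 (213.176.0.0 - 213.191.255.255)
  213.188.0.0/15 (213.188.0.0 - 213.189.255.255)
Most specific is 213.188.0.0/15.

213.188.0.0/15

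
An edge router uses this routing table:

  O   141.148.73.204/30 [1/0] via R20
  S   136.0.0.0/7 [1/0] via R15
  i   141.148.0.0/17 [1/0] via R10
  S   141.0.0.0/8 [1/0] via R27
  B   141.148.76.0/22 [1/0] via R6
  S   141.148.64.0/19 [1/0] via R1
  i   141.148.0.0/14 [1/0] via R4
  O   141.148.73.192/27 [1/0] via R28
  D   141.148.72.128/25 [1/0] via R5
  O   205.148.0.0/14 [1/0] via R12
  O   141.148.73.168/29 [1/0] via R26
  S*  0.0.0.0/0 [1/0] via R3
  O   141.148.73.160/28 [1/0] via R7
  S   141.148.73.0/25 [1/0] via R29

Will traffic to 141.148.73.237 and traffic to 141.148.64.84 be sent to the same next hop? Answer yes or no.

141.148.73.237: longest match 141.148.64.0/19 -> R1
141.148.64.84: longest match 141.148.64.0/19 -> R1

yes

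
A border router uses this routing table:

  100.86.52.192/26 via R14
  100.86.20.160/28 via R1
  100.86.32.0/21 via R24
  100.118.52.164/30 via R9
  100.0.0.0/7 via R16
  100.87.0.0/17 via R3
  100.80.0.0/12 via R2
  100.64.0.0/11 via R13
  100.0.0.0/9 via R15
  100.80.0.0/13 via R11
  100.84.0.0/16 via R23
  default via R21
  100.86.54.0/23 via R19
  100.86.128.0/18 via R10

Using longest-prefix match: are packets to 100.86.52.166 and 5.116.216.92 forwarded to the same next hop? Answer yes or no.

100.86.52.166: longest match 100.80.0.0/13 -> R11
5.116.216.92: longest match 0.0.0.0/0 -> R21

no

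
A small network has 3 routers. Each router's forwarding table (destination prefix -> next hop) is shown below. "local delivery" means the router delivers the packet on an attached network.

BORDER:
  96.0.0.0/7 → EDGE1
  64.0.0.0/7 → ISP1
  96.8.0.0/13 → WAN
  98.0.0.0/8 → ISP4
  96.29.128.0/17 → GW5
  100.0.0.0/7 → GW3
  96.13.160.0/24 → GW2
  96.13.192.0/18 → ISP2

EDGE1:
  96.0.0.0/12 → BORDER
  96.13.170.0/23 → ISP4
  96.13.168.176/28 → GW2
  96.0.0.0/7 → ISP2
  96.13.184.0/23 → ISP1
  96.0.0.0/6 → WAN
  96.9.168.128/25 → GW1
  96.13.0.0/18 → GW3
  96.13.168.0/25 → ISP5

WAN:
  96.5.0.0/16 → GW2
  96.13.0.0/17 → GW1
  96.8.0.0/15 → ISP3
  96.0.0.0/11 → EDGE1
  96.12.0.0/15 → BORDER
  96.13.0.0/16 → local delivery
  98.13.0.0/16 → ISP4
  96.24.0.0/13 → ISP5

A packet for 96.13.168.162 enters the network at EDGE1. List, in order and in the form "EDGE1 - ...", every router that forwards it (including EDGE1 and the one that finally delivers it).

EDGE1 - BORDER - WAN

At EDGE1: longest match for 96.13.168.162 is 96.0.0.0/12 -> BORDER
At BORDER: longest match for 96.13.168.162 is 96.8.0.0/13 -> WAN
At WAN: longest match for 96.13.168.162 is 96.13.0.0/16 -> local delivery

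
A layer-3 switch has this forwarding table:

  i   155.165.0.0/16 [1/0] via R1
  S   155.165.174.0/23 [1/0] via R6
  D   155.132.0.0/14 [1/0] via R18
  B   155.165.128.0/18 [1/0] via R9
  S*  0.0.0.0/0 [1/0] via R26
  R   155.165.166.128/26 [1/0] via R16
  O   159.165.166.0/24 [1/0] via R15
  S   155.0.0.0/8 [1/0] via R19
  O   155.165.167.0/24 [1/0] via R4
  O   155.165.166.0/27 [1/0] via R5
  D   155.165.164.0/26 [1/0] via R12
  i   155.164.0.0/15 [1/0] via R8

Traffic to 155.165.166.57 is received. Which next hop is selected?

R9

Routes whose prefix contains 155.165.166.57:
  0.0.0.0/0 (default, matches everything) -> R26
  155.0.0.0/8 (155.0.0.0 - 155.255.255.255) -> R19
  155.164.0.0/15 (155.164.0.0 - 155.165.255.255) -> R8
  155.165.0.0/16 (155.165.0.0 - 155.165.255.255) -> R1
  155.165.128.0/18 (155.165.128.0 - 155.165.191.255) -> R9
More-specific entries that do NOT match:
  155.165.166.0/27 (155.165.166.0 - 155.165.166.31) does not contain 155.165.166.57
  155.165.166.128/26 (155.165.166.128 - 155.165.166.191) does not contain 155.165.166.57
  155.165.164.0/26 (155.165.164.0 - 155.165.164.63) does not contain 155.165.166.57
  159.165.166.0/24 (159.165.166.0 - 159.165.166.255) does not contain 155.165.166.57
  155.165.167.0/24 (155.165.167.0 - 155.165.167.255) does not contain 155.165.166.57
  155.165.174.0/23 (155.165.174.0 - 155.165.175.255) does not contain 155.165.166.57
Longest matching prefix is /18 -> next hop R9.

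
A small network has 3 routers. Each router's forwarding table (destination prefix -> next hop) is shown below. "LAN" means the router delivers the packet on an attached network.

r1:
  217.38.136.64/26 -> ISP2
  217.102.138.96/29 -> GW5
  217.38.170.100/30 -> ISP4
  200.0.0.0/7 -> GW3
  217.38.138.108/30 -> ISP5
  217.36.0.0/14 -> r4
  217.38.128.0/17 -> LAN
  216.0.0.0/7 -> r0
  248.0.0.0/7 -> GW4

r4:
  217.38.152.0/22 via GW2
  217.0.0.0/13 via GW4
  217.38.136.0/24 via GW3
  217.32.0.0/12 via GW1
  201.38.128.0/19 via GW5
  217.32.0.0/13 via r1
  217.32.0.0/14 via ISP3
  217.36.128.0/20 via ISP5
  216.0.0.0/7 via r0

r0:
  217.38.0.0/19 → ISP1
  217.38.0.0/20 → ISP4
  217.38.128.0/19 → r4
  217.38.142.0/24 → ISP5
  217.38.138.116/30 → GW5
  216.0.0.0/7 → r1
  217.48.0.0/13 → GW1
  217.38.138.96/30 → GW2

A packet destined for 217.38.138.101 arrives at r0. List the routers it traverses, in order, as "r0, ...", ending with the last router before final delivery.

r0, r4, r1

At r0: longest match for 217.38.138.101 is 217.38.128.0/19 -> r4
At r4: longest match for 217.38.138.101 is 217.32.0.0/13 -> r1
At r1: longest match for 217.38.138.101 is 217.38.128.0/17 -> LAN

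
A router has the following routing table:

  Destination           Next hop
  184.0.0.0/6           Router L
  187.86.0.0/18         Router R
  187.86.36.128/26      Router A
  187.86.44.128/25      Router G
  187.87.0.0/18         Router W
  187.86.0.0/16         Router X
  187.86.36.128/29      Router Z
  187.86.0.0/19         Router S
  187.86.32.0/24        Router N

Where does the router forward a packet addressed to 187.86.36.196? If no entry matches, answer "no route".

Router R

Routes whose prefix contains 187.86.36.196:
  184.0.0.0/6 (184.0.0.0 - 187.255.255.255) -> Router L
  187.86.0.0/16 (187.86.0.0 - 187.86.255.255) -> Router X
  187.86.0.0/18 (187.86.0.0 - 187.86.63.255) -> Router R
More-specific entries that do NOT match:
  187.86.36.128/29 (187.86.36.128 - 187.86.36.135) does not contain 187.86.36.196
  187.86.36.128/26 (187.86.36.128 - 187.86.36.191) does not contain 187.86.36.196
  187.86.44.128/25 (187.86.44.128 - 187.86.44.255) does not contain 187.86.36.196
  187.86.32.0/24 (187.86.32.0 - 187.86.32.255) does not contain 187.86.36.196
  187.86.0.0/19 (187.86.0.0 - 187.86.31.255) does not contain 187.86.36.196
Longest matching prefix is /18 -> next hop Router R.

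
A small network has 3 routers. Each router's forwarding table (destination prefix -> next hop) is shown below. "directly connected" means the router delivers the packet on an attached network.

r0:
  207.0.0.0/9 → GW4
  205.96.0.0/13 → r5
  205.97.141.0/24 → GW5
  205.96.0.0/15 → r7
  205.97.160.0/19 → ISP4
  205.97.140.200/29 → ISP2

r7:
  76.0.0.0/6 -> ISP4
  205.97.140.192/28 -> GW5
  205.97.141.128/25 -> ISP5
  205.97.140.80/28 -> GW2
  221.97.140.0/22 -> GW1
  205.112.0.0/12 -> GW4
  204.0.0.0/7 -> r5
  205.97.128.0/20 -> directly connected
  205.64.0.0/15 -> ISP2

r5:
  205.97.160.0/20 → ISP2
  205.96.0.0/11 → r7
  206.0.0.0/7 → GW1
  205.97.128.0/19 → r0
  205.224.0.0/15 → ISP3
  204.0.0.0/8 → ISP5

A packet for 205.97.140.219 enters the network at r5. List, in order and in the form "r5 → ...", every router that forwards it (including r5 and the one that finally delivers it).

At r5: longest match for 205.97.140.219 is 205.97.128.0/19 -> r0
At r0: longest match for 205.97.140.219 is 205.96.0.0/15 -> r7
At r7: longest match for 205.97.140.219 is 205.97.128.0/20 -> directly connected

r5 → r0 → r7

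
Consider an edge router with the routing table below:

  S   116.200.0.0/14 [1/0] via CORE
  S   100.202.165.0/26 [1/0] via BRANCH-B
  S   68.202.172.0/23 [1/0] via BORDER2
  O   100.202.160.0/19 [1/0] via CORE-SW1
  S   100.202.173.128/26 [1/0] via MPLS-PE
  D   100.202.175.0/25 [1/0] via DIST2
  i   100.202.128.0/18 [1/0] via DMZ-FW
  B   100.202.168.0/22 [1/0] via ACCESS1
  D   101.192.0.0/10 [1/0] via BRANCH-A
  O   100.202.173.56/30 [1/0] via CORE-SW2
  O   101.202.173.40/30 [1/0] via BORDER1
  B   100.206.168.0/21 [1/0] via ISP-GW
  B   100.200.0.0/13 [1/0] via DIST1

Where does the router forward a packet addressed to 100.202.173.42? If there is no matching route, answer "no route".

CORE-SW1

Routes whose prefix contains 100.202.173.42:
  100.200.0.0/13 (100.200.0.0 - 100.207.255.255) -> DIST1
  100.202.128.0/18 (100.202.128.0 - 100.202.191.255) -> DMZ-FW
  100.202.160.0/19 (100.202.160.0 - 100.202.191.255) -> CORE-SW1
More-specific entries that do NOT match:
  100.202.173.56/30 (100.202.173.56 - 100.202.173.59) does not contain 100.202.173.42
  101.202.173.40/30 (101.202.173.40 - 101.202.173.43) does not contain 100.202.173.42
  100.202.165.0/26 (100.202.165.0 - 100.202.165.63) does not contain 100.202.173.42
  100.202.173.128/26 (100.202.173.128 - 100.202.173.191) does not contain 100.202.173.42
  100.202.175.0/25 (100.202.175.0 - 100.202.175.127) does not contain 100.202.173.42
  68.202.172.0/23 (68.202.172.0 - 68.202.173.255) does not contain 100.202.173.42
  100.202.168.0/22 (100.202.168.0 - 100.202.171.255) does not contain 100.202.173.42
  100.206.168.0/21 (100.206.168.0 - 100.206.175.255) does not contain 100.202.173.42
Longest matching prefix is /19 -> next hop CORE-SW1.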